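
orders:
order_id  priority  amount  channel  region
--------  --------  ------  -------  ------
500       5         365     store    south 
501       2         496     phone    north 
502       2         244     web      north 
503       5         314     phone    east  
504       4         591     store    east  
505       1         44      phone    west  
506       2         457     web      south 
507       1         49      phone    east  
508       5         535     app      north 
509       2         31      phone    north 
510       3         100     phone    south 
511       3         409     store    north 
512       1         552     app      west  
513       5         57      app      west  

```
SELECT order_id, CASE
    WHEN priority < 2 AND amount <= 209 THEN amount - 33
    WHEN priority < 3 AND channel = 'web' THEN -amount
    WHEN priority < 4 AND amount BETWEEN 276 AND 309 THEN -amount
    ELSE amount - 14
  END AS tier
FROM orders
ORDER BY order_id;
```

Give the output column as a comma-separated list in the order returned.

351, 482, -244, 300, 577, 11, -457, 16, 521, 17, 86, 395, 538, 43

order_id=500: ELSE → 351
order_id=501: ELSE → 482
order_id=502: priority < 3 AND channel = 'web' → -244
order_id=503: ELSE → 300
order_id=504: ELSE → 577
order_id=505: priority < 2 AND amount <= 209 → 11
order_id=506: priority < 3 AND channel = 'web' → -457
order_id=507: priority < 2 AND amount <= 209 → 16
order_id=508: ELSE → 521
order_id=509: ELSE → 17
order_id=510: ELSE → 86
order_id=511: ELSE → 395
order_id=512: ELSE → 538
order_id=513: ELSE → 43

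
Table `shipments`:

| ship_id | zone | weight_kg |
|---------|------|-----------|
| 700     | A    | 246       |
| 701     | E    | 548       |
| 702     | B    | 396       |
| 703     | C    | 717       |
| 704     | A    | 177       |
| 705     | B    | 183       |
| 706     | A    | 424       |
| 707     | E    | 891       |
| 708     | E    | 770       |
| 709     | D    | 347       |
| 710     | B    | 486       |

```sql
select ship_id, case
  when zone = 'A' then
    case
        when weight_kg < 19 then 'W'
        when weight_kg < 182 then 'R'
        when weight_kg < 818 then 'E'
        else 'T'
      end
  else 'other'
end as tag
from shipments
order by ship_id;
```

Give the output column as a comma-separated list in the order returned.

ship_id=700: zone='A' → inner[weight_kg < 818] → E
ship_id=701: zone='E' → outer ELSE → other
ship_id=702: zone='B' → outer ELSE → other
ship_id=703: zone='C' → outer ELSE → other
ship_id=704: zone='A' → inner[weight_kg < 182] → R
ship_id=705: zone='B' → outer ELSE → other
ship_id=706: zone='A' → inner[weight_kg < 818] → E
ship_id=707: zone='E' → outer ELSE → other
ship_id=708: zone='E' → outer ELSE → other
ship_id=709: zone='D' → outer ELSE → other
ship_id=710: zone='B' → outer ELSE → other

E, other, other, other, R, other, E, other, other, other, other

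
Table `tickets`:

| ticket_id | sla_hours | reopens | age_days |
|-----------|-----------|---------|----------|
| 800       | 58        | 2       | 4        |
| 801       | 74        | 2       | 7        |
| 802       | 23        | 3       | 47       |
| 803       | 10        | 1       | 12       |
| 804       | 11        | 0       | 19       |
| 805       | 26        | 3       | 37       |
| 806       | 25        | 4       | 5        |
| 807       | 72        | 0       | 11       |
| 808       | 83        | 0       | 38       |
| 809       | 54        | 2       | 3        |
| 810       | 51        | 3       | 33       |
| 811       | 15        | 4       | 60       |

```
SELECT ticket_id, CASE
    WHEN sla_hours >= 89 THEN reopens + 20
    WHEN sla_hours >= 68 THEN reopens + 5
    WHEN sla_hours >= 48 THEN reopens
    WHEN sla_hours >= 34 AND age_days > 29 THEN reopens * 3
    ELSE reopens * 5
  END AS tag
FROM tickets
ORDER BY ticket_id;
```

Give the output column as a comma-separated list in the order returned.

2, 7, 15, 5, 0, 15, 20, 5, 5, 2, 3, 20

ticket_id=800: sla_hours >= 48 → 2
ticket_id=801: sla_hours >= 68 → 7
ticket_id=802: ELSE → 15
ticket_id=803: ELSE → 5
ticket_id=804: ELSE → 0
ticket_id=805: ELSE → 15
ticket_id=806: ELSE → 20
ticket_id=807: sla_hours >= 68 → 5
ticket_id=808: sla_hours >= 68 → 5
ticket_id=809: sla_hours >= 48 → 2
ticket_id=810: sla_hours >= 48 → 3
ticket_id=811: ELSE → 20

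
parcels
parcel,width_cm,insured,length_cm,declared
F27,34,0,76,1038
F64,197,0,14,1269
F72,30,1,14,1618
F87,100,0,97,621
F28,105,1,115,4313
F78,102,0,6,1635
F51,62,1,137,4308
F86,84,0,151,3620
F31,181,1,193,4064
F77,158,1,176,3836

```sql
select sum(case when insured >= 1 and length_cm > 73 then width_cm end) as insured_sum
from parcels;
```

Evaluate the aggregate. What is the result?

506

parcel=F27: ✗
parcel=F64: ✗
parcel=F72: ✗
parcel=F87: ✗
parcel=F28: ✓ → 105
parcel=F78: ✗
parcel=F51: ✓ → 62
parcel=F86: ✗
parcel=F31: ✓ → 181
parcel=F77: ✓ → 158
insured_sum = 105 + 62 + 181 + 158 = 506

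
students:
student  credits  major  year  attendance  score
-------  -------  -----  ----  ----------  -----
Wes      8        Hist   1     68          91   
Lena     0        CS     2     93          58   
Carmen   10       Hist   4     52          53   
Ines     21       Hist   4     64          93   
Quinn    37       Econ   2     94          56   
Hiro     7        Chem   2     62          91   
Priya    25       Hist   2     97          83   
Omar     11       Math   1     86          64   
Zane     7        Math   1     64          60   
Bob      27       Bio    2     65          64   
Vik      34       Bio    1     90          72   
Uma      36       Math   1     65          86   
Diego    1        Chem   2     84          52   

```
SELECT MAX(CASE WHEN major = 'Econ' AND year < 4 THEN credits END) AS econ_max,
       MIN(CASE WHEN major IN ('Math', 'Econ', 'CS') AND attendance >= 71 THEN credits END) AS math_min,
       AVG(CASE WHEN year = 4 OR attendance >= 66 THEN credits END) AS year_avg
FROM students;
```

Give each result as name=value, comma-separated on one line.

econ_max=37, math_min=0, year_avg=16.3333333333

[econ_max: major = 'Econ' AND year < 4]
student=Wes: ✗
student=Lena: ✗
student=Carmen: ✗
student=Ines: ✗
student=Quinn: ✓ → 37
student=Hiro: ✗
student=Priya: ✗
student=Omar: ✗
student=Zane: ✗
student=Bob: ✗
student=Vik: ✗
student=Uma: ✗
student=Diego: ✗
econ_max = MAX(37) = 37
—
[math_min: major IN ('Math', 'Econ', 'CS') AND attendance >= 71]
student=Wes: ✗
student=Lena: ✓ → 0
student=Carmen: ✗
student=Ines: ✗
student=Quinn: ✓ → 37
student=Hiro: ✗
student=Priya: ✗
student=Omar: ✓ → 11
student=Zane: ✗
student=Bob: ✗
student=Vik: ✗
student=Uma: ✗
student=Diego: ✗
math_min = MIN(0, 37, 11) = 0
—
[year_avg: year = 4 OR attendance >= 66]
student=Wes: ✓ → 8
student=Lena: ✓ → 0
student=Carmen: ✓ → 10
student=Ines: ✓ → 21
student=Quinn: ✓ → 37
student=Hiro: ✗
student=Priya: ✓ → 25
student=Omar: ✓ → 11
student=Zane: ✗
student=Bob: ✗
student=Vik: ✓ → 34
student=Uma: ✗
student=Diego: ✓ → 1
year_avg = (8 + 0 + 10 + 21 + 37 + 25 + 11 + 34 + 1) / 9 = 16.3333333333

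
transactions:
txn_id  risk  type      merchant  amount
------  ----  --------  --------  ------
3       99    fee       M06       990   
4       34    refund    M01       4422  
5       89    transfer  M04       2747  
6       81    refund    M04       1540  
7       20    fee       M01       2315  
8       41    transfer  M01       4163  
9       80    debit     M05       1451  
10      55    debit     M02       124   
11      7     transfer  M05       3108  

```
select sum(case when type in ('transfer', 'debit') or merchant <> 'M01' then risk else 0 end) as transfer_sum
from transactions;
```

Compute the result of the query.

txn_id=3: ✓ → 99
txn_id=4: ✗
txn_id=5: ✓ → 89
txn_id=6: ✓ → 81
txn_id=7: ✗
txn_id=8: ✓ → 41
txn_id=9: ✓ → 80
txn_id=10: ✓ → 55
txn_id=11: ✓ → 7
transfer_sum = 99 + 89 + 81 + 41 + 80 + 55 + 7 = 452

452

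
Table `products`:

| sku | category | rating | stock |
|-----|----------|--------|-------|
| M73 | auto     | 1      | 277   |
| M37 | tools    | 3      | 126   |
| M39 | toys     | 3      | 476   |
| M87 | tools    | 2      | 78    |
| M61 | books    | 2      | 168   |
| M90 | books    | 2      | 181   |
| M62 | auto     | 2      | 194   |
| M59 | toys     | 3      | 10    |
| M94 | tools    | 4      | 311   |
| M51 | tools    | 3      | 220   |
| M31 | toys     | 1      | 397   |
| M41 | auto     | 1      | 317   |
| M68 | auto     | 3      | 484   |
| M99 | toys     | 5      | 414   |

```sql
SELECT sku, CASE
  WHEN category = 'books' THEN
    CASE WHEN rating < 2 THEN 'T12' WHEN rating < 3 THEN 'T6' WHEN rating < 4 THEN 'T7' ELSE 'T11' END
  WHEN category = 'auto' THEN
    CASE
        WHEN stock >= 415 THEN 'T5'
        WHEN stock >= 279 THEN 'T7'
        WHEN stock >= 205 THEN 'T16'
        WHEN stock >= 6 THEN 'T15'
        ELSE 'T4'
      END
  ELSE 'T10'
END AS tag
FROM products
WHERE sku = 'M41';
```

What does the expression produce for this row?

T7

sku = M41: category=auto, rating=1, stock=317.
category='auto' → inner[stock >= 279] → T7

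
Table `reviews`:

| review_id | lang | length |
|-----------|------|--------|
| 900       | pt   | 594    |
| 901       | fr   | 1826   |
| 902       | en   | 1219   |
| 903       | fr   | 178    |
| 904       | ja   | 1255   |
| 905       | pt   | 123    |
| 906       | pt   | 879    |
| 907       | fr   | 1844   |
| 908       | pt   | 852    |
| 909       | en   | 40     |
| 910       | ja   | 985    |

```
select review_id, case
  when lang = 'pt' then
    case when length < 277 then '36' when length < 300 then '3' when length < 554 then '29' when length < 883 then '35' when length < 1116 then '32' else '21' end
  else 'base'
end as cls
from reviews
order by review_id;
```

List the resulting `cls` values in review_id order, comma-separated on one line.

35, base, base, base, base, 36, 35, base, 35, base, base

review_id=900: lang='pt' → inner[length < 883] → 35
review_id=901: lang='fr' → outer ELSE → base
review_id=902: lang='en' → outer ELSE → base
review_id=903: lang='fr' → outer ELSE → base
review_id=904: lang='ja' → outer ELSE → base
review_id=905: lang='pt' → inner[length < 277] → 36
review_id=906: lang='pt' → inner[length < 883] → 35
review_id=907: lang='fr' → outer ELSE → base
review_id=908: lang='pt' → inner[length < 883] → 35
review_id=909: lang='en' → outer ELSE → base
review_id=910: lang='ja' → outer ELSE → base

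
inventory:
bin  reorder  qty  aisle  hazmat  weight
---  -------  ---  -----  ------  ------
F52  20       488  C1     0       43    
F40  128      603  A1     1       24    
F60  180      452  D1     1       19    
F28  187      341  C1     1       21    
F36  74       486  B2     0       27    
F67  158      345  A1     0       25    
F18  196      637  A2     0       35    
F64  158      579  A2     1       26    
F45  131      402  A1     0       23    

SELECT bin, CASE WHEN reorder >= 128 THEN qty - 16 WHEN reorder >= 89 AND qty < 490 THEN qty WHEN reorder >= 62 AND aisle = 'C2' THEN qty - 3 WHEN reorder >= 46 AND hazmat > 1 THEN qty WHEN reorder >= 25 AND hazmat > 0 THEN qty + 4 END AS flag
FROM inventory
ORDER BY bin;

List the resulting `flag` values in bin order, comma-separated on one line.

bin=F18: reorder >= 128 → 621
bin=F28: reorder >= 128 → 325
bin=F36: (no match → NULL) → NULL
bin=F40: reorder >= 128 → 587
bin=F45: reorder >= 128 → 386
bin=F52: (no match → NULL) → NULL
bin=F60: reorder >= 128 → 436
bin=F64: reorder >= 128 → 563
bin=F67: reorder >= 128 → 329

621, 325, NULL, 587, 386, NULL, 436, 563, 329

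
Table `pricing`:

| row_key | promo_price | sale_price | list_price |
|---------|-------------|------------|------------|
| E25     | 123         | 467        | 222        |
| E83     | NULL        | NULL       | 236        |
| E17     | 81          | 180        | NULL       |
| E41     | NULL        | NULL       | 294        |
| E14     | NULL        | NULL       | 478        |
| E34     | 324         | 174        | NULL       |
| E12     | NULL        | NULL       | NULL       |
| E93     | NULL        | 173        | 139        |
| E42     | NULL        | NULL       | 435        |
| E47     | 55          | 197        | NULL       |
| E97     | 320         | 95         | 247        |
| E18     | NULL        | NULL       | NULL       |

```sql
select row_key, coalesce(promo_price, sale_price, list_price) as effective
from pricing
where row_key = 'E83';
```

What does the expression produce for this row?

236

row_key = E83: promo_price=NULL, sale_price=NULL, list_price=236.
promo_price=NULL, sale_price=NULL, list_price=236 → 236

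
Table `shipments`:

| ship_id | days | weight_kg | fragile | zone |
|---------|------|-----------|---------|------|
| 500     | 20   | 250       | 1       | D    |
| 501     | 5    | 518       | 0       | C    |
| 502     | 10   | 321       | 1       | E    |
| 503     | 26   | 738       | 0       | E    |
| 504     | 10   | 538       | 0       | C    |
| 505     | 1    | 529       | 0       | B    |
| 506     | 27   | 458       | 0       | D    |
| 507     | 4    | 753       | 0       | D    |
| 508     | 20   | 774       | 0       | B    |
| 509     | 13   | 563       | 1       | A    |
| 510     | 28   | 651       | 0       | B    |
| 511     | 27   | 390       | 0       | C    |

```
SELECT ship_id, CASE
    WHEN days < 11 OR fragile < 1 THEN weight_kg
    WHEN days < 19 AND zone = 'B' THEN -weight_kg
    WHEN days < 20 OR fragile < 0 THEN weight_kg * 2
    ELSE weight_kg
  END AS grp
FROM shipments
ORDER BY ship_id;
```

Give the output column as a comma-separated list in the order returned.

ship_id=500: ELSE → 250
ship_id=501: days < 11 OR fragile < 1 → 518
ship_id=502: days < 11 OR fragile < 1 → 321
ship_id=503: days < 11 OR fragile < 1 → 738
ship_id=504: days < 11 OR fragile < 1 → 538
ship_id=505: days < 11 OR fragile < 1 → 529
ship_id=506: days < 11 OR fragile < 1 → 458
ship_id=507: days < 11 OR fragile < 1 → 753
ship_id=508: days < 11 OR fragile < 1 → 774
ship_id=509: days < 20 OR fragile < 0 → 1126
ship_id=510: days < 11 OR fragile < 1 → 651
ship_id=511: days < 11 OR fragile < 1 → 390

250, 518, 321, 738, 538, 529, 458, 753, 774, 1126, 651, 390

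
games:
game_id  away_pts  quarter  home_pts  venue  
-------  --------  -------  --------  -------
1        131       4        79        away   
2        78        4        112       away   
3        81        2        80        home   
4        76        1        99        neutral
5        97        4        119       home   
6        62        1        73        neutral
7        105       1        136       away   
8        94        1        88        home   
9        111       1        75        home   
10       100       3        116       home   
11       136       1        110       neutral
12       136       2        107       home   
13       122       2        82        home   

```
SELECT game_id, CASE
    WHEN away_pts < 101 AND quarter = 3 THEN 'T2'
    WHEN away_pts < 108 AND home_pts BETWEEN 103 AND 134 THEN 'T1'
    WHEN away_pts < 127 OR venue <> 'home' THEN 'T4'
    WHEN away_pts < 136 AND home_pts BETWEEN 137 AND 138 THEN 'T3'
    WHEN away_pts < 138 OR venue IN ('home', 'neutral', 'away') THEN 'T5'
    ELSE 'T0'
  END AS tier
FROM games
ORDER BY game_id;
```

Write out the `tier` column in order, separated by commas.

game_id=1: away_pts < 127 OR venue <> 'home' → T4
game_id=2: away_pts < 108 AND home_pts BETWEEN 103 AND 134 → T1
game_id=3: away_pts < 127 OR venue <> 'home' → T4
game_id=4: away_pts < 127 OR venue <> 'home' → T4
game_id=5: away_pts < 108 AND home_pts BETWEEN 103 AND 134 → T1
game_id=6: away_pts < 127 OR venue <> 'home' → T4
game_id=7: away_pts < 127 OR venue <> 'home' → T4
game_id=8: away_pts < 127 OR venue <> 'home' → T4
game_id=9: away_pts < 127 OR venue <> 'home' → T4
game_id=10: away_pts < 101 AND quarter = 3 → T2
game_id=11: away_pts < 127 OR venue <> 'home' → T4
game_id=12: away_pts < 138 OR venue IN ('home', 'neutral', 'away') → T5
game_id=13: away_pts < 127 OR venue <> 'home' → T4

T4, T1, T4, T4, T1, T4, T4, T4, T4, T2, T4, T5, T4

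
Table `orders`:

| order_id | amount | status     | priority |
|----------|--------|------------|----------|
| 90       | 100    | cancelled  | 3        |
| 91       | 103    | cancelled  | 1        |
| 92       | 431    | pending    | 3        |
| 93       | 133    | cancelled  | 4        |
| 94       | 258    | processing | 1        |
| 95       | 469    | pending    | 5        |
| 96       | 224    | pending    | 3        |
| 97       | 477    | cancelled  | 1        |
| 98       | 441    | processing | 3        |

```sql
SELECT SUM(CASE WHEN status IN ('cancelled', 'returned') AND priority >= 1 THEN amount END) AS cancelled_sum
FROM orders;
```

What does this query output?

813

order_id=90: ✓ → 100
order_id=91: ✓ → 103
order_id=92: ✗
order_id=93: ✓ → 133
order_id=94: ✗
order_id=95: ✗
order_id=96: ✗
order_id=97: ✓ → 477
order_id=98: ✗
cancelled_sum = 100 + 103 + 133 + 477 = 813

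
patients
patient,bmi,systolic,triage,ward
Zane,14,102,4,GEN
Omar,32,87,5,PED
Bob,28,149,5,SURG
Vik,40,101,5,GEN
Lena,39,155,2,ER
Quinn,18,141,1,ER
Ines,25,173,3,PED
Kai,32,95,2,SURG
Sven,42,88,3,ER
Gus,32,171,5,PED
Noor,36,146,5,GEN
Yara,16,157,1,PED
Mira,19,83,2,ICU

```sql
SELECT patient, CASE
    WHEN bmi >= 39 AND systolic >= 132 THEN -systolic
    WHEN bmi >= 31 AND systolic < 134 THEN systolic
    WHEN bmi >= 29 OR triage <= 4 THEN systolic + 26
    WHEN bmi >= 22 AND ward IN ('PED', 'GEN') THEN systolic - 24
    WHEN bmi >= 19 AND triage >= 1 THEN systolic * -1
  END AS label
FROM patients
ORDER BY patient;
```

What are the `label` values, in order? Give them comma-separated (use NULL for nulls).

-149, 197, 199, 95, -155, 109, 172, 87, 167, 88, 101, 183, 128

patient=Bob: bmi >= 19 AND triage >= 1 → -149
patient=Gus: bmi >= 29 OR triage <= 4 → 197
patient=Ines: bmi >= 29 OR triage <= 4 → 199
patient=Kai: bmi >= 31 AND systolic < 134 → 95
patient=Lena: bmi >= 39 AND systolic >= 132 → -155
patient=Mira: bmi >= 29 OR triage <= 4 → 109
patient=Noor: bmi >= 29 OR triage <= 4 → 172
patient=Omar: bmi >= 31 AND systolic < 134 → 87
patient=Quinn: bmi >= 29 OR triage <= 4 → 167
patient=Sven: bmi >= 31 AND systolic < 134 → 88
patient=Vik: bmi >= 31 AND systolic < 134 → 101
patient=Yara: bmi >= 29 OR triage <= 4 → 183
patient=Zane: bmi >= 29 OR triage <= 4 → 128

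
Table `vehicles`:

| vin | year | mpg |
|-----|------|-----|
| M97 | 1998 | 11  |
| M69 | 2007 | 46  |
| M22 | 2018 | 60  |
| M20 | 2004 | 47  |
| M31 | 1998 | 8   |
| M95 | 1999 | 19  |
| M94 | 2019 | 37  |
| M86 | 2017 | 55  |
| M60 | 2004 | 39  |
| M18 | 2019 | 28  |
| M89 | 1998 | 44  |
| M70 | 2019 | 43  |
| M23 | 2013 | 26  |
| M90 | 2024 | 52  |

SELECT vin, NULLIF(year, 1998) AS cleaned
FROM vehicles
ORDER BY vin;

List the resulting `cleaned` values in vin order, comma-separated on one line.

vin=M18: year=2019 vs 1998: differ → 2019
vin=M20: year=2004 vs 1998: differ → 2004
vin=M22: year=2018 vs 1998: differ → 2018
vin=M23: year=2013 vs 1998: differ → 2013
vin=M31: year=1998 vs 1998: equal → NULL
vin=M60: year=2004 vs 1998: differ → 2004
vin=M69: year=2007 vs 1998: differ → 2007
vin=M70: year=2019 vs 1998: differ → 2019
vin=M86: year=2017 vs 1998: differ → 2017
vin=M89: year=1998 vs 1998: equal → NULL
vin=M90: year=2024 vs 1998: differ → 2024
vin=M94: year=2019 vs 1998: differ → 2019
vin=M95: year=1999 vs 1998: differ → 1999
vin=M97: year=1998 vs 1998: equal → NULL

2019, 2004, 2018, 2013, NULL, 2004, 2007, 2019, 2017, NULL, 2024, 2019, 1999, NULL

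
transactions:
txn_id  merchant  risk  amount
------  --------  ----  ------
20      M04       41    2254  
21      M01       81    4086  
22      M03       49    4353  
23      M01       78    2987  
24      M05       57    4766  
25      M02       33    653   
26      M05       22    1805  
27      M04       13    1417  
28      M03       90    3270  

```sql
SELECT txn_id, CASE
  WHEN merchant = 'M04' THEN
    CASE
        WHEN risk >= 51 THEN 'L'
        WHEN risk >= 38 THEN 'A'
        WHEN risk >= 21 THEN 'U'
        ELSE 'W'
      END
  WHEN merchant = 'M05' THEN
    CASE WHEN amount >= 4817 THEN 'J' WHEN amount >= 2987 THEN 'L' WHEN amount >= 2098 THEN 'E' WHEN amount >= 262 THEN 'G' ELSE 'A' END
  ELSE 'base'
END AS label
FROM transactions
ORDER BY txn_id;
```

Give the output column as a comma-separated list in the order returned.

A, base, base, base, L, base, G, W, base

txn_id=20: merchant='M04' → inner[risk >= 38] → A
txn_id=21: merchant='M01' → outer ELSE → base
txn_id=22: merchant='M03' → outer ELSE → base
txn_id=23: merchant='M01' → outer ELSE → base
txn_id=24: merchant='M05' → inner[amount >= 2987] → L
txn_id=25: merchant='M02' → outer ELSE → base
txn_id=26: merchant='M05' → inner[amount >= 262] → G
txn_id=27: merchant='M04' → inner[ELSE] → W
txn_id=28: merchant='M03' → outer ELSE → base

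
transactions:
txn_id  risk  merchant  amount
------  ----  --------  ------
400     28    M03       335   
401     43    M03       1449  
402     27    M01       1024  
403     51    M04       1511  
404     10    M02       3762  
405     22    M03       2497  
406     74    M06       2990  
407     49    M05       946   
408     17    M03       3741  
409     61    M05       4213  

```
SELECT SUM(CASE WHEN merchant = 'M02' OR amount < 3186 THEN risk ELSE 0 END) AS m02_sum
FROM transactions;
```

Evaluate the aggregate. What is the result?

txn_id=400: ✓ → 28
txn_id=401: ✓ → 43
txn_id=402: ✓ → 27
txn_id=403: ✓ → 51
txn_id=404: ✓ → 10
txn_id=405: ✓ → 22
txn_id=406: ✓ → 74
txn_id=407: ✓ → 49
txn_id=408: ✗
txn_id=409: ✗
m02_sum = 28 + 43 + 27 + 51 + 10 + 22 + 74 + 49 = 304

304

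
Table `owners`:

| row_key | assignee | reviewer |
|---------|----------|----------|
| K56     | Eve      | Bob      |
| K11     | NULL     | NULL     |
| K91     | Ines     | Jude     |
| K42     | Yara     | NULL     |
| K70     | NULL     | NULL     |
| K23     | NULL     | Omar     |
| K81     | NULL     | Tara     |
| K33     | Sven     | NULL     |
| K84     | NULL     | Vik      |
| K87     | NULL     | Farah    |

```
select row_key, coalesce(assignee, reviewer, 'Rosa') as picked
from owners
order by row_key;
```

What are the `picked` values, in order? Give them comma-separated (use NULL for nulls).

Rosa, Omar, Sven, Yara, Eve, Rosa, Tara, Vik, Farah, Ines

row_key=K11: assignee=NULL, reviewer=NULL, → literal Rosa → Rosa
row_key=K23: assignee=NULL, reviewer=Omar → Omar
row_key=K33: assignee=Sven → Sven
row_key=K42: assignee=Yara → Yara
row_key=K56: assignee=Eve → Eve
row_key=K70: assignee=NULL, reviewer=NULL, → literal Rosa → Rosa
row_key=K81: assignee=NULL, reviewer=Tara → Tara
row_key=K84: assignee=NULL, reviewer=Vik → Vik
row_key=K87: assignee=NULL, reviewer=Farah → Farah
row_key=K91: assignee=Ines → Ines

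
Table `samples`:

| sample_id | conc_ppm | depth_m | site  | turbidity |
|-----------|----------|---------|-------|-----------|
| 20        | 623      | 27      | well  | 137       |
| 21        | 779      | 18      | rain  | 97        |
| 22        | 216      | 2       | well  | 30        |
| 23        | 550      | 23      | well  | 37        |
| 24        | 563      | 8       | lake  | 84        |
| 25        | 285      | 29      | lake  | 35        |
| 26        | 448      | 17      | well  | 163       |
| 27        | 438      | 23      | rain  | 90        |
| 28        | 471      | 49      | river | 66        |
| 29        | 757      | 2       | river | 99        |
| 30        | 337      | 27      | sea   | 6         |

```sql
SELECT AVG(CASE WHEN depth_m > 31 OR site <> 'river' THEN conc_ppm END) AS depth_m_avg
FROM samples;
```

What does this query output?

sample_id=20: ✓ → 623
sample_id=21: ✓ → 779
sample_id=22: ✓ → 216
sample_id=23: ✓ → 550
sample_id=24: ✓ → 563
sample_id=25: ✓ → 285
sample_id=26: ✓ → 448
sample_id=27: ✓ → 438
sample_id=28: ✓ → 471
sample_id=29: ✗
sample_id=30: ✓ → 337
depth_m_avg = (623 + 779 + 216 + 550 + 563 + 285 + 448 + 438 + 471 + 337) / 10 = 471

471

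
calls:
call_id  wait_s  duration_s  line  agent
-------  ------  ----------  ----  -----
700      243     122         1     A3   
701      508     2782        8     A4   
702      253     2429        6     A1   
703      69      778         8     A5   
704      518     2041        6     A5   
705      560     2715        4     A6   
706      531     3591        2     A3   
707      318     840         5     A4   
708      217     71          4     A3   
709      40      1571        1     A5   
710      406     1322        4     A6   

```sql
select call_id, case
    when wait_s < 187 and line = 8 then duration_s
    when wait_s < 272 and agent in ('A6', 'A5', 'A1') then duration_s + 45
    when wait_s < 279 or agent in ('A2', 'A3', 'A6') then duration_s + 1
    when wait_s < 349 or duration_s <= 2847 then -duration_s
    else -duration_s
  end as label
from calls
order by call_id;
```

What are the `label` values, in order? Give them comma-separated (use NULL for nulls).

123, -2782, 2474, 778, -2041, 2716, 3592, -840, 72, 1616, 1323

call_id=700: wait_s < 279 or agent in ('A2', 'A3', 'A6') → 123
call_id=701: wait_s < 349 or duration_s <= 2847 → -2782
call_id=702: wait_s < 272 and agent in ('A6', 'A5', 'A1') → 2474
call_id=703: wait_s < 187 and line = 8 → 778
call_id=704: wait_s < 349 or duration_s <= 2847 → -2041
call_id=705: wait_s < 279 or agent in ('A2', 'A3', 'A6') → 2716
call_id=706: wait_s < 279 or agent in ('A2', 'A3', 'A6') → 3592
call_id=707: wait_s < 349 or duration_s <= 2847 → -840
call_id=708: wait_s < 279 or agent in ('A2', 'A3', 'A6') → 72
call_id=709: wait_s < 272 and agent in ('A6', 'A5', 'A1') → 1616
call_id=710: wait_s < 279 or agent in ('A2', 'A3', 'A6') → 1323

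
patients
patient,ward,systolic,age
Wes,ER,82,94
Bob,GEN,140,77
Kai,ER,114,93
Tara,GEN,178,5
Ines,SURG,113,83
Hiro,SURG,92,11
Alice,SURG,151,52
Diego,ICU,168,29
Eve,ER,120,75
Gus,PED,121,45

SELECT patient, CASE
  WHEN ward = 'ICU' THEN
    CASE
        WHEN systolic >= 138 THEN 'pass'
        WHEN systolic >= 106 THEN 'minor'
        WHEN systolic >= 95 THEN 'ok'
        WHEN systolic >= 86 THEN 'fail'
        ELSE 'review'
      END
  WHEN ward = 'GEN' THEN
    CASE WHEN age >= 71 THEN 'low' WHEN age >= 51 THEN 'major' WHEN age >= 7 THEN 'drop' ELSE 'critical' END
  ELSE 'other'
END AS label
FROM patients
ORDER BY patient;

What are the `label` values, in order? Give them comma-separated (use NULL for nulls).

patient=Alice: ward='SURG' → outer ELSE → other
patient=Bob: ward='GEN' → inner[age >= 71] → low
patient=Diego: ward='ICU' → inner[systolic >= 138] → pass
patient=Eve: ward='ER' → outer ELSE → other
patient=Gus: ward='PED' → outer ELSE → other
patient=Hiro: ward='SURG' → outer ELSE → other
patient=Ines: ward='SURG' → outer ELSE → other
patient=Kai: ward='ER' → outer ELSE → other
patient=Tara: ward='GEN' → inner[ELSE] → critical
patient=Wes: ward='ER' → outer ELSE → other

other, low, pass, other, other, other, other, other, critical, other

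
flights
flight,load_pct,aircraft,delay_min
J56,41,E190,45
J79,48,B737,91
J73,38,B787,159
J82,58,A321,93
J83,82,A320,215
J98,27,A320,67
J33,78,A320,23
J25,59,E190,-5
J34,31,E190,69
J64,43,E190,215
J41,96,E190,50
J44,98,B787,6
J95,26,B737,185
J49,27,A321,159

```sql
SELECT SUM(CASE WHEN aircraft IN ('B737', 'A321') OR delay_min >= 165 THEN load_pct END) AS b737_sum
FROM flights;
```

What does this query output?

flight=J56: ✗
flight=J79: ✓ → 48
flight=J73: ✗
flight=J82: ✓ → 58
flight=J83: ✓ → 82
flight=J98: ✗
flight=J33: ✗
flight=J25: ✗
flight=J34: ✗
flight=J64: ✓ → 43
flight=J41: ✗
flight=J44: ✗
flight=J95: ✓ → 26
flight=J49: ✓ → 27
b737_sum = 48 + 58 + 82 + 43 + 26 + 27 = 284

284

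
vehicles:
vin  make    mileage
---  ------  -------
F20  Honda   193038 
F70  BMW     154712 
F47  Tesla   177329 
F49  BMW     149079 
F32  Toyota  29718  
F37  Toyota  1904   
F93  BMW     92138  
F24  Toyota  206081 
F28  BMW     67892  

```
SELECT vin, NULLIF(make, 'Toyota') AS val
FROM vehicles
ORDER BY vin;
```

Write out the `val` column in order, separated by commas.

Honda, NULL, BMW, NULL, NULL, Tesla, BMW, BMW, BMW

vin=F20: make=Honda vs Toyota: differ → Honda
vin=F24: make=Toyota vs Toyota: equal → NULL
vin=F28: make=BMW vs Toyota: differ → BMW
vin=F32: make=Toyota vs Toyota: equal → NULL
vin=F37: make=Toyota vs Toyota: equal → NULL
vin=F47: make=Tesla vs Toyota: differ → Tesla
vin=F49: make=BMW vs Toyota: differ → BMW
vin=F70: make=BMW vs Toyota: differ → BMW
vin=F93: make=BMW vs Toyota: differ → BMW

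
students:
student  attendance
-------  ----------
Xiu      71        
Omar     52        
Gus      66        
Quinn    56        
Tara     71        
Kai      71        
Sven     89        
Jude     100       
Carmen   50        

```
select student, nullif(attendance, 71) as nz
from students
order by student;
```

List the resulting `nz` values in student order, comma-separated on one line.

student=Carmen: attendance=50 vs 71: differ → 50
student=Gus: attendance=66 vs 71: differ → 66
student=Jude: attendance=100 vs 71: differ → 100
student=Kai: attendance=71 vs 71: equal → NULL
student=Omar: attendance=52 vs 71: differ → 52
student=Quinn: attendance=56 vs 71: differ → 56
student=Sven: attendance=89 vs 71: differ → 89
student=Tara: attendance=71 vs 71: equal → NULL
student=Xiu: attendance=71 vs 71: equal → NULL

50, 66, 100, NULL, 52, 56, 89, NULL, NULL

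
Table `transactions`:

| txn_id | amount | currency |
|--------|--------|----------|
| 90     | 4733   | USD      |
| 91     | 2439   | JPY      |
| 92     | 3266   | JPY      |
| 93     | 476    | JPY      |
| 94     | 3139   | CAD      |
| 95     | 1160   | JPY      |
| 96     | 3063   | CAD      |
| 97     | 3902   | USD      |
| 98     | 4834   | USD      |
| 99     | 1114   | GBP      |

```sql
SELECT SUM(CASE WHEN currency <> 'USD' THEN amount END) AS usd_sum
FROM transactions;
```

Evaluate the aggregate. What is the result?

14657

txn_id=90: ✗
txn_id=91: ✓ → 2439
txn_id=92: ✓ → 3266
txn_id=93: ✓ → 476
txn_id=94: ✓ → 3139
txn_id=95: ✓ → 1160
txn_id=96: ✓ → 3063
txn_id=97: ✗
txn_id=98: ✗
txn_id=99: ✓ → 1114
usd_sum = 2439 + 3266 + 476 + 3139 + 1160 + 3063 + 1114 = 14657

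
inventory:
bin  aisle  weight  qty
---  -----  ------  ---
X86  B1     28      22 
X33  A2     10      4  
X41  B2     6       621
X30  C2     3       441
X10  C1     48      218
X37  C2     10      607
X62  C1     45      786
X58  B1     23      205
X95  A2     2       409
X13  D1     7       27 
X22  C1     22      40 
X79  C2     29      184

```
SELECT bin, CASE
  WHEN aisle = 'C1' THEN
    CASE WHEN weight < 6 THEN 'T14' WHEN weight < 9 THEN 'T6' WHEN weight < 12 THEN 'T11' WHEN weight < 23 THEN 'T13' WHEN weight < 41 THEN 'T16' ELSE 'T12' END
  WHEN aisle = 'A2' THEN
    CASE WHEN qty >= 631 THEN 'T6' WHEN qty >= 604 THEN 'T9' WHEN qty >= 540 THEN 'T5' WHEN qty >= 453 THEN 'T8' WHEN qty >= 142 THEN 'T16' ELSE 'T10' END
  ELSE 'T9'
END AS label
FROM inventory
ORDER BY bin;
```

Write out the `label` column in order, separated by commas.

T12, T9, T13, T9, T10, T9, T9, T9, T12, T9, T9, T16

bin=X10: aisle='C1' → inner[ELSE] → T12
bin=X13: aisle='D1' → outer ELSE → T9
bin=X22: aisle='C1' → inner[weight < 23] → T13
bin=X30: aisle='C2' → outer ELSE → T9
bin=X33: aisle='A2' → inner[ELSE] → T10
bin=X37: aisle='C2' → outer ELSE → T9
bin=X41: aisle='B2' → outer ELSE → T9
bin=X58: aisle='B1' → outer ELSE → T9
bin=X62: aisle='C1' → inner[ELSE] → T12
bin=X79: aisle='C2' → outer ELSE → T9
bin=X86: aisle='B1' → outer ELSE → T9
bin=X95: aisle='A2' → inner[qty >= 142] → T16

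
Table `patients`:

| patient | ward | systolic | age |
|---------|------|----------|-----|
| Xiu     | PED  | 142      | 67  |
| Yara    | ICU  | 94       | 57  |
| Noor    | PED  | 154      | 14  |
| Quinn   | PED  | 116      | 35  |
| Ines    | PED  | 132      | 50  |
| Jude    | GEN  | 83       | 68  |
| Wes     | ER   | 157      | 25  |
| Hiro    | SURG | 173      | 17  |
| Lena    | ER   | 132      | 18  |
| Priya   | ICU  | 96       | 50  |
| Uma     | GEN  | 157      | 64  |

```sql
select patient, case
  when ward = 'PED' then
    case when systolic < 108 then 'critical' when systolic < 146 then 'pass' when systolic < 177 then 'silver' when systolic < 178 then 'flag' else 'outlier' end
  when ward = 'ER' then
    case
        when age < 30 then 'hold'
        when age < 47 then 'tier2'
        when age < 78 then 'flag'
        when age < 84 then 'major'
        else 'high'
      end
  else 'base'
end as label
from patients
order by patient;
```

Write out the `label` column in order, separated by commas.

patient=Hiro: ward='SURG' → outer ELSE → base
patient=Ines: ward='PED' → inner[systolic < 146] → pass
patient=Jude: ward='GEN' → outer ELSE → base
patient=Lena: ward='ER' → inner[age < 30] → hold
patient=Noor: ward='PED' → inner[systolic < 177] → silver
patient=Priya: ward='ICU' → outer ELSE → base
patient=Quinn: ward='PED' → inner[systolic < 146] → pass
patient=Uma: ward='GEN' → outer ELSE → base
patient=Wes: ward='ER' → inner[age < 30] → hold
patient=Xiu: ward='PED' → inner[systolic < 146] → pass
patient=Yara: ward='ICU' → outer ELSE → base

base, pass, base, hold, silver, base, pass, base, hold, pass, base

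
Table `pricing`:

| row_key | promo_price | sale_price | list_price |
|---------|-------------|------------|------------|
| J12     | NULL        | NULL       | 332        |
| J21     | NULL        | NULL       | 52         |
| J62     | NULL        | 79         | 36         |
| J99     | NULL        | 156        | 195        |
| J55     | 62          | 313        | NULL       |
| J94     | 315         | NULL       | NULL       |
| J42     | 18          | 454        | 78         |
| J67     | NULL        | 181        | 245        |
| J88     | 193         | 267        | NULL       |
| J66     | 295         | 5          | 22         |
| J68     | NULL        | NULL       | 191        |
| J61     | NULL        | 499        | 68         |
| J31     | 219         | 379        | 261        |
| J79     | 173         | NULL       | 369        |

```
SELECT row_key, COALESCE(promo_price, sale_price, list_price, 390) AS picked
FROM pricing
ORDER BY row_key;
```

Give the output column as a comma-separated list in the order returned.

332, 52, 219, 18, 62, 499, 79, 295, 181, 191, 173, 193, 315, 156

row_key=J12: promo_price=NULL, sale_price=NULL, list_price=332 → 332
row_key=J21: promo_price=NULL, sale_price=NULL, list_price=52 → 52
row_key=J31: promo_price=219 → 219
row_key=J42: promo_price=18 → 18
row_key=J55: promo_price=62 → 62
row_key=J61: promo_price=NULL, sale_price=499 → 499
row_key=J62: promo_price=NULL, sale_price=79 → 79
row_key=J66: promo_price=295 → 295
row_key=J67: promo_price=NULL, sale_price=181 → 181
row_key=J68: promo_price=NULL, sale_price=NULL, list_price=191 → 191
row_key=J79: promo_price=173 → 173
row_key=J88: promo_price=193 → 193
row_key=J94: promo_price=315 → 315
row_key=J99: promo_price=NULL, sale_price=156 → 156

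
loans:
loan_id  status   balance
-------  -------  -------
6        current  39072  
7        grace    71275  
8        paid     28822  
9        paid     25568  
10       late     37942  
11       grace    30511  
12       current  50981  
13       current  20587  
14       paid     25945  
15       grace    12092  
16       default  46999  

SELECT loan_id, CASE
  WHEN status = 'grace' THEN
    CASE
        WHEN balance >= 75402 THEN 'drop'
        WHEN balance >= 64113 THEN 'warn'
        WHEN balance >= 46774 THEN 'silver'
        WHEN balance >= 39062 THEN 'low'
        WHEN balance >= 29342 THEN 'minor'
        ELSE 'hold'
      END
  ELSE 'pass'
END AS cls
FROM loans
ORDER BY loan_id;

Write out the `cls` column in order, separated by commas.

pass, warn, pass, pass, pass, minor, pass, pass, pass, hold, pass

loan_id=6: status='current' → outer ELSE → pass
loan_id=7: status='grace' → inner[balance >= 64113] → warn
loan_id=8: status='paid' → outer ELSE → pass
loan_id=9: status='paid' → outer ELSE → pass
loan_id=10: status='late' → outer ELSE → pass
loan_id=11: status='grace' → inner[balance >= 29342] → minor
loan_id=12: status='current' → outer ELSE → pass
loan_id=13: status='current' → outer ELSE → pass
loan_id=14: status='paid' → outer ELSE → pass
loan_id=15: status='grace' → inner[ELSE] → hold
loan_id=16: status='default' → outer ELSE → pass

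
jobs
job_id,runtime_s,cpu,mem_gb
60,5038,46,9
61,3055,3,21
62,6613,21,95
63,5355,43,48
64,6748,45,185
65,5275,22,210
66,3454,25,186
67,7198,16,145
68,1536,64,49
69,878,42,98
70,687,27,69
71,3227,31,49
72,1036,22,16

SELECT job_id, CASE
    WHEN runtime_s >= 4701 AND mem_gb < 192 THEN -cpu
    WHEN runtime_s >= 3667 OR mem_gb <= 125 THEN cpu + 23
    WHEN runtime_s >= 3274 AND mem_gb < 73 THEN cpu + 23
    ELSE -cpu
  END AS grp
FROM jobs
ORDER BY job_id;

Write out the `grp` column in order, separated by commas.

-46, 26, -21, -43, -45, 45, -25, -16, 87, 65, 50, 54, 45

job_id=60: runtime_s >= 4701 AND mem_gb < 192 → -46
job_id=61: runtime_s >= 3667 OR mem_gb <= 125 → 26
job_id=62: runtime_s >= 4701 AND mem_gb < 192 → -21
job_id=63: runtime_s >= 4701 AND mem_gb < 192 → -43
job_id=64: runtime_s >= 4701 AND mem_gb < 192 → -45
job_id=65: runtime_s >= 3667 OR mem_gb <= 125 → 45
job_id=66: ELSE → -25
job_id=67: runtime_s >= 4701 AND mem_gb < 192 → -16
job_id=68: runtime_s >= 3667 OR mem_gb <= 125 → 87
job_id=69: runtime_s >= 3667 OR mem_gb <= 125 → 65
job_id=70: runtime_s >= 3667 OR mem_gb <= 125 → 50
job_id=71: runtime_s >= 3667 OR mem_gb <= 125 → 54
job_id=72: runtime_s >= 3667 OR mem_gb <= 125 → 45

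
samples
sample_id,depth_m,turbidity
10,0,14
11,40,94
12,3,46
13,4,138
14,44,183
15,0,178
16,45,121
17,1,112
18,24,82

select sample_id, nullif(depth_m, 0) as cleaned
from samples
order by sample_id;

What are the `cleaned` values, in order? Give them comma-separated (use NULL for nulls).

NULL, 40, 3, 4, 44, NULL, 45, 1, 24

sample_id=10: depth_m=0 vs 0: equal → NULL
sample_id=11: depth_m=40 vs 0: differ → 40
sample_id=12: depth_m=3 vs 0: differ → 3
sample_id=13: depth_m=4 vs 0: differ → 4
sample_id=14: depth_m=44 vs 0: differ → 44
sample_id=15: depth_m=0 vs 0: equal → NULL
sample_id=16: depth_m=45 vs 0: differ → 45
sample_id=17: depth_m=1 vs 0: differ → 1
sample_id=18: depth_m=24 vs 0: differ → 24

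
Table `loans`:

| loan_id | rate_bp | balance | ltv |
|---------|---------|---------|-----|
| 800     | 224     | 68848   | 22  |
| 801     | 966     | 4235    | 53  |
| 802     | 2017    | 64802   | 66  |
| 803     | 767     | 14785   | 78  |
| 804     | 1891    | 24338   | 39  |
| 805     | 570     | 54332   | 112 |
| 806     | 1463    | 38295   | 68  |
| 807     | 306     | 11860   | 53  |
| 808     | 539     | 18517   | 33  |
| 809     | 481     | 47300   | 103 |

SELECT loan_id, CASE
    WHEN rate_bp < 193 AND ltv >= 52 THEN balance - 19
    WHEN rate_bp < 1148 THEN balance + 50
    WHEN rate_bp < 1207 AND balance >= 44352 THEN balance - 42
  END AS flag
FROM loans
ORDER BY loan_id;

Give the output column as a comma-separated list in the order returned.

68898, 4285, NULL, 14835, NULL, 54382, NULL, 11910, 18567, 47350

loan_id=800: rate_bp < 1148 → 68898
loan_id=801: rate_bp < 1148 → 4285
loan_id=802: (no match → NULL) → NULL
loan_id=803: rate_bp < 1148 → 14835
loan_id=804: (no match → NULL) → NULL
loan_id=805: rate_bp < 1148 → 54382
loan_id=806: (no match → NULL) → NULL
loan_id=807: rate_bp < 1148 → 11910
loan_id=808: rate_bp < 1148 → 18567
loan_id=809: rate_bp < 1148 → 47350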